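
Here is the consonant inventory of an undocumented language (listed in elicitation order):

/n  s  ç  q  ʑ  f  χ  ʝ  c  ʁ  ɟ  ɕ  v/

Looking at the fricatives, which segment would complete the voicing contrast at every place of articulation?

labiodental: voiceless /f/, voiced /v/.
alveolar: voiceless /s/, voiced —.
alveolo-palatal: voiceless /ɕ/, voiced /ʑ/.
palatal: voiceless /ç/, voiced /ʝ/.
uvular: voiceless /χ/, voiced /ʁ/.
The alveolar row has no voiced member, so the gap is the voiced alveolar fricative /z/.

/z/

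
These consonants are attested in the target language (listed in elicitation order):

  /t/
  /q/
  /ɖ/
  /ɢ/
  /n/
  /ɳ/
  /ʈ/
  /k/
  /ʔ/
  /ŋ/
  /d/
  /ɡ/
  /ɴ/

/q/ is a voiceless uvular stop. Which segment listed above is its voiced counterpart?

/ɢ/

The voiced counterpart is a voiced uvular stop — in this inventory, /ɢ/.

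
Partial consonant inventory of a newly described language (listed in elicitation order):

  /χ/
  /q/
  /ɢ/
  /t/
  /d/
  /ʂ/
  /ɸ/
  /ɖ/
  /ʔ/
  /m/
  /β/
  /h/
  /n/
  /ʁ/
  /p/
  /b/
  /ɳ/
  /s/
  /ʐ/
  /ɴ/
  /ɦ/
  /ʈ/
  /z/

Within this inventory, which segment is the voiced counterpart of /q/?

/ɢ/

/q/ is a voiceless uvular stop.
The voiced counterpart is a voiced uvular stop — in this inventory, /ɢ/.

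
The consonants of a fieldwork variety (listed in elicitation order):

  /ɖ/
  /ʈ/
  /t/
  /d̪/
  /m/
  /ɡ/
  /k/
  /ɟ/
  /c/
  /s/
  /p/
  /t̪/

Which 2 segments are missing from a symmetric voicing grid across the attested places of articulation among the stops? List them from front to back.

place of articulation  voiceless  voiced  
bilabial          p         —       
dental            t̪        d̪      
alveolar          t         —       
retroflex         ʈ         ɖ       
palatal           c         ɟ       
velar             k         ɡ       
Gaps, from front to back: bilabial lacks voiced (/b/); alveolar lacks voiced (/d/).

/b/, /d/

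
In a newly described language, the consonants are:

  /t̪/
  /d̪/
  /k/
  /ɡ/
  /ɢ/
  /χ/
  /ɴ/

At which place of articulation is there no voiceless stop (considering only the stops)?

uvular

dental: voiceless /t̪/, voiced /d̪/.
velar: voiceless /k/, voiced /ɡ/.
uvular: voiceless —, voiced /ɢ/.
Every place of articulation has a voiceless member except uvular, where /q/ would be expected.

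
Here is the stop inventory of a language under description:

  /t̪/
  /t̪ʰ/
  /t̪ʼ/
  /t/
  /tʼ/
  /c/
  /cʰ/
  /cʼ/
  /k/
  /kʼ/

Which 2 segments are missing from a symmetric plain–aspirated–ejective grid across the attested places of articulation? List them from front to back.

/tʰ/, /kʰ/

dental: plain /t̪/, aspirated /t̪ʰ/, ejective /t̪ʼ/.
alveolar: plain /t/, aspirated —, ejective /tʼ/.
palatal: plain /c/, aspirated /cʰ/, ejective /cʼ/.
velar: plain /k/, aspirated —, ejective /kʼ/.
Gaps, from front to back: alveolar lacks aspirated (/tʰ/); velar lacks aspirated (/kʰ/).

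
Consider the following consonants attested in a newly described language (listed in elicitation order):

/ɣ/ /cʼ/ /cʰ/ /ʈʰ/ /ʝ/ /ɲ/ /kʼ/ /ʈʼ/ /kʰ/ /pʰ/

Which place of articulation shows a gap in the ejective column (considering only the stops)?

bilabial

place of articulation  aspirated  ejective
bilabial          pʰ        —       
retroflex         ʈʰ        ʈʼ      
palatal           cʰ        cʼ      
velar             kʰ        kʼ      
Every place of articulation has an ejective member except bilabial, where /pʼ/ would be expected.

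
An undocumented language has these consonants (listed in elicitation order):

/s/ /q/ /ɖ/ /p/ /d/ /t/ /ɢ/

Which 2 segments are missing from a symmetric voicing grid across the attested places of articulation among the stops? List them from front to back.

place of articulation  voiceless  voiced  
bilabial          p         —       
alveolar          t         d       
retroflex         —         ɖ       
uvular            q         ɢ       
Gaps, from front to back: bilabial lacks voiced (/b/); retroflex lacks voiceless (/ʈ/).

/b/, /ʈ/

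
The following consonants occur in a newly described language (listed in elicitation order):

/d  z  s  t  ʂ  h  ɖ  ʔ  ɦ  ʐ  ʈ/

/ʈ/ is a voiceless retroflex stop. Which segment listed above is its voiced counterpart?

/ɖ/

The voiced counterpart is a voiced retroflex stop — in this inventory, /ɖ/.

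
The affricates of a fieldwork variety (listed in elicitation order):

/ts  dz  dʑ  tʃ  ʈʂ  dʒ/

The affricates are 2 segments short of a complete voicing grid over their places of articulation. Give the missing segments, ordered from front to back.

/ɖʐ/, /tɕ/

place of articulation  voiceless  voiced  
alveolar          ts        dz      
postalveolar      tʃ        dʒ      
retroflex         ʈʂ        —       
alveolo-palatal   —         dʑ      
Gaps, from front to back: retroflex lacks voiced (/ɖʐ/); alveolo-palatal lacks voiceless (/tɕ/).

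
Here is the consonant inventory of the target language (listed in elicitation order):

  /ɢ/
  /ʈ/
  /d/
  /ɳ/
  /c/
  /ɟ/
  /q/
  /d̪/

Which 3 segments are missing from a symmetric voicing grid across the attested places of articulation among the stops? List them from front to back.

Voiceless: /ʈ/ (retroflex), /c/ (palatal), /q/ (uvular).
Voiced: /d̪/ (dental), /d/ (alveolar), /ɟ/ (palatal), /ɢ/ (uvular).
Gaps, from front to back: dental lacks voiceless (/t̪/); alveolar lacks voiceless (/t/); retroflex lacks voiced (/ɖ/).

/t̪/, /t/, /ɖ/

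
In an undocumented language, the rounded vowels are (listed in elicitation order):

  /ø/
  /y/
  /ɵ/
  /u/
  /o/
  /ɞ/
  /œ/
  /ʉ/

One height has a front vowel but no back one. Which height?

low-mid

height            front     central   back    
high              y         ʉ         u       
high-mid          ø         ɵ         o       
low-mid           œ         ɞ         —       
Every height has a back member except low-mid, where /ɔ/ would be expected.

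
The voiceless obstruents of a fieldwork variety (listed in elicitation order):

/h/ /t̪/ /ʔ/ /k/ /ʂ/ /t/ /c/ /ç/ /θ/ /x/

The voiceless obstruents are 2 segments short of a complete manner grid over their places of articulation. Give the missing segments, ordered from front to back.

place of articulation  stop      fricative
dental            t̪        θ       
alveolar          t         —       
retroflex         —         ʂ       
palatal           c         ç       
velar             k         x       
glottal           ʔ         h       
Gaps, from front to back: alveolar lacks fricative (/s/); retroflex lacks stop (/ʈ/).

/s/, /ʈ/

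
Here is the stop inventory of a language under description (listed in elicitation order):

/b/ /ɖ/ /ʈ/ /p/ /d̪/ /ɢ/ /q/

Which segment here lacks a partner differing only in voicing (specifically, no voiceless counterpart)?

/d̪/

Bilabial: /p/ ~ /b/
Retroflex: /ʈ/ ~ /ɖ/
Uvular: /q/ ~ /ɢ/
Dental: only /d̪/ (voiced); no voiceless partner.
So /d̪/ is the unpaired segment.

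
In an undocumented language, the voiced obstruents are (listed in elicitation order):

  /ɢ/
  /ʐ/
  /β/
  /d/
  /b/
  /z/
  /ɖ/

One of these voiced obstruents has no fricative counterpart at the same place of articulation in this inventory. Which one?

Bilabial: /b/ ~ /β/
Alveolar: /d/ ~ /z/
Retroflex: /ɖ/ ~ /ʐ/
Uvular: only /ɢ/ (stop); no fricative partner.
So /ɢ/ is the unpaired segment.

/ɢ/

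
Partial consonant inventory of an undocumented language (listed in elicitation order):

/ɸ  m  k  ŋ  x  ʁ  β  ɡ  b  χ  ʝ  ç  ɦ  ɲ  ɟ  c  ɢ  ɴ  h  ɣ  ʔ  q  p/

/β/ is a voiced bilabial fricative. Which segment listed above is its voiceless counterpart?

/ɸ/

The voiceless counterpart is a voiceless bilabial fricative — in this inventory, /ɸ/.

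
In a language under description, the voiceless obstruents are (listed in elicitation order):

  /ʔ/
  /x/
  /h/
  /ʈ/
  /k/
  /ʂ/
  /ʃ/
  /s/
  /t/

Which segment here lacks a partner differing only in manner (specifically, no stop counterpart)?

Alveolar: /t/ ~ /s/
Retroflex: /ʈ/ ~ /ʂ/
Velar: /k/ ~ /x/
Glottal: /ʔ/ ~ /h/
Postalveolar: only /ʃ/ (fricative); no stop partner.
So /ʃ/ is the unpaired segment.

/ʃ/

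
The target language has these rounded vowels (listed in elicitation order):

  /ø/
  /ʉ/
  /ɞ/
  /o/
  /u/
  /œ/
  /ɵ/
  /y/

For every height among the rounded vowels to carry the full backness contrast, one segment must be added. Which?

Front: /y/ (high), /ø/ (high-mid), /œ/ (low-mid).
Central: /ʉ/ (high), /ɵ/ (high-mid), /ɞ/ (low-mid).
Back: /u/ (high), /o/ (high-mid).
The low-mid row has no back member, so the gap is the low-mid back rounded vowel /ɔ/.

/ɔ/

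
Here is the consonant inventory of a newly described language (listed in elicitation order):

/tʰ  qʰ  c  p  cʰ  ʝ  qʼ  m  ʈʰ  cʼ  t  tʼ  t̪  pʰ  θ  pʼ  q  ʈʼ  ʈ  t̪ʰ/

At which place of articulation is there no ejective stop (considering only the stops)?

dental

place of articulation  plain     aspirated  ejective
bilabial          p         pʰ        pʼ      
dental            t̪        t̪ʰ       —       
alveolar          t         tʰ        tʼ      
retroflex         ʈ         ʈʰ        ʈʼ      
palatal           c         cʰ        cʼ      
uvular            q         qʰ        qʼ      
Every place of articulation has an ejective member except dental, where /t̪ʼ/ would be expected.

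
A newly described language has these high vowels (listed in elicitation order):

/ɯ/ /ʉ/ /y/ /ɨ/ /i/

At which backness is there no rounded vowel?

back

Unrounded: /i/ (front), /ɨ/ (central), /ɯ/ (back).
Rounded: /y/ (front), /ʉ/ (central).
Every backness has a rounded member except back, where /u/ would be expected.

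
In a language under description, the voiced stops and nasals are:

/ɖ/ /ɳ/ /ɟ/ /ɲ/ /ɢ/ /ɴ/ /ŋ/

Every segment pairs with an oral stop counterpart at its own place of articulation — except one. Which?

/ŋ/

Retroflex: /ɖ/ ~ /ɳ/
Palatal: /ɟ/ ~ /ɲ/
Uvular: /ɢ/ ~ /ɴ/
Velar: only /ŋ/ (nasal); no oral stop partner.
So /ŋ/ is the unpaired segment.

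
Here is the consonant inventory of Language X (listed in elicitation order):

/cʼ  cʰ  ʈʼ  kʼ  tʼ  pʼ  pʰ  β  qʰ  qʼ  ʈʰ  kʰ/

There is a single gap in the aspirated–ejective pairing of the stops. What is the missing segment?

Aspirated: /pʰ/ (bilabial), /ʈʰ/ (retroflex), /cʰ/ (palatal), /kʰ/ (velar), /qʰ/ (uvular).
Ejective: /pʼ/ (bilabial), /tʼ/ (alveolar), /ʈʼ/ (retroflex), /cʼ/ (palatal), /kʼ/ (velar), /qʼ/ (uvular).
The alveolar row has no aspirated member, so the gap is the aspirated alveolar stop /tʰ/.

/tʰ/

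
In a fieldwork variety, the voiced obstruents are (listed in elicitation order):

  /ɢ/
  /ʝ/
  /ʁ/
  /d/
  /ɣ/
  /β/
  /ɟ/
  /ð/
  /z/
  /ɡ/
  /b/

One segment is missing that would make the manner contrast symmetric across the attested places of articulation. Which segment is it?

/d̪/

bilabial: stop /b/, fricative /β/.
dental: stop —, fricative /ð/.
alveolar: stop /d/, fricative /z/.
palatal: stop /ɟ/, fricative /ʝ/.
velar: stop /ɡ/, fricative /ɣ/.
uvular: stop /ɢ/, fricative /ʁ/.
The dental row has no stop member, so the gap is the dental stop /d̪/.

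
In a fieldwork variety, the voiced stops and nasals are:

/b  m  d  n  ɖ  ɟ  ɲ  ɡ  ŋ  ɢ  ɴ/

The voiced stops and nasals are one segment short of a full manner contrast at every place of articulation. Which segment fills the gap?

/ɳ/

place of articulation  oral stop  nasal   
bilabial          b         m       
alveolar          d         n       
retroflex         ɖ         —       
palatal           ɟ         ɲ       
velar             ɡ         ŋ       
uvular            ɢ         ɴ       
The retroflex row has no nasal member, so the gap is the retroflex nasal /ɳ/.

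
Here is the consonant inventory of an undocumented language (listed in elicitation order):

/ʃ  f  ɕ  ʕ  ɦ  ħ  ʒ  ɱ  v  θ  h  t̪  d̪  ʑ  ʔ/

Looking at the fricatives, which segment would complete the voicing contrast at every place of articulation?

/ð/

Voiceless: /f/ (labiodental), /θ/ (dental), /ʃ/ (postalveolar), /ɕ/ (alveolo-palatal), /ħ/ (pharyngeal), /h/ (glottal).
Voiced: /v/ (labiodental), /ʒ/ (postalveolar), /ʑ/ (alveolo-palatal), /ʕ/ (pharyngeal), /ɦ/ (glottal).
The dental row has no voiced member, so the gap is the voiced dental fricative /ð/.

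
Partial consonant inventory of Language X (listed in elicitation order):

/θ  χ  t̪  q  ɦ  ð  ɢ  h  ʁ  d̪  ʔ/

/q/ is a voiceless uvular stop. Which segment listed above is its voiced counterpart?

The voiced counterpart is a voiced uvular stop — in this inventory, /ɢ/.

/ɢ/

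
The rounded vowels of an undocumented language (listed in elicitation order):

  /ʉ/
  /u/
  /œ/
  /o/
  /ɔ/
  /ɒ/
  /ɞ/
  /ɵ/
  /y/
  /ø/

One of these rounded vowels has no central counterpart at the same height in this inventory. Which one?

High: /y/ ~ /ʉ/ ~ /u/
High-mid: /ø/ ~ /ɵ/ ~ /o/
Low-mid: /œ/ ~ /ɞ/ ~ /ɔ/
Low: only /ɒ/ (back); no central partner.
So /ɒ/ is the unpaired segment.

/ɒ/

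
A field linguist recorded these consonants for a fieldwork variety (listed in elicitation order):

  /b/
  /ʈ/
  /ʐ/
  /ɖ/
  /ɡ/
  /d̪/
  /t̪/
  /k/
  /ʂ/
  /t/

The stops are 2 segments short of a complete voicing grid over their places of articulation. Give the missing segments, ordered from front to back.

/p/, /d/

bilabial: voiceless —, voiced /b/.
dental: voiceless /t̪/, voiced /d̪/.
alveolar: voiceless /t/, voiced —.
retroflex: voiceless /ʈ/, voiced /ɖ/.
velar: voiceless /k/, voiced /ɡ/.
Gaps, from front to back: bilabial lacks voiceless (/p/); alveolar lacks voiced (/d/).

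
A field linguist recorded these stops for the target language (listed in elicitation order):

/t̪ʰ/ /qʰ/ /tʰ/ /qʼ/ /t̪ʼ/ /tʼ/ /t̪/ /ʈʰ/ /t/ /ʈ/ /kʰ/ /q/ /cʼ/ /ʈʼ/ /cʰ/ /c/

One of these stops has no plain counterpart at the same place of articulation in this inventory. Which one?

/kʰ/

Dental: /t̪/ ~ /t̪ʰ/ ~ /t̪ʼ/
Alveolar: /t/ ~ /tʰ/ ~ /tʼ/
Retroflex: /ʈ/ ~ /ʈʰ/ ~ /ʈʼ/
Palatal: /c/ ~ /cʰ/ ~ /cʼ/
Uvular: /q/ ~ /qʰ/ ~ /qʼ/
Velar: only /kʰ/ (aspirated); no plain partner.
So /kʰ/ is the unpaired segment.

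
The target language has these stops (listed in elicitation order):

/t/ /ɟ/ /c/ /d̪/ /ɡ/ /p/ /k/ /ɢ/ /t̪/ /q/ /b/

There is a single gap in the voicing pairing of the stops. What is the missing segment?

/d/

Voiceless: /p/ (bilabial), /t̪/ (dental), /t/ (alveolar), /c/ (palatal), /k/ (velar), /q/ (uvular).
Voiced: /b/ (bilabial), /d̪/ (dental), /ɟ/ (palatal), /ɡ/ (velar), /ɢ/ (uvular).
The alveolar row has no voiced member, so the gap is the voiced alveolar stop /d/.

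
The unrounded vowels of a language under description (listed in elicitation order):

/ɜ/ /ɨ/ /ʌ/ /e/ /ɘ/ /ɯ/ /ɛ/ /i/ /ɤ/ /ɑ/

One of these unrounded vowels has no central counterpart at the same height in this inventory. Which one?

High: /i/ ~ /ɨ/ ~ /ɯ/
High-mid: /e/ ~ /ɘ/ ~ /ɤ/
Low-mid: /ɛ/ ~ /ɜ/ ~ /ʌ/
Low: only /ɑ/ (back); no central partner.
So /ɑ/ is the unpaired segment.

/ɑ/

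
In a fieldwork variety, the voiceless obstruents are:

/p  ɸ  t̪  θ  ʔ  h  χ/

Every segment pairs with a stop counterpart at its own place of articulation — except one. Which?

/χ/

Bilabial: /p/ ~ /ɸ/
Dental: /t̪/ ~ /θ/
Glottal: /ʔ/ ~ /h/
Uvular: only /χ/ (fricative); no stop partner.
So /χ/ is the unpaired segment.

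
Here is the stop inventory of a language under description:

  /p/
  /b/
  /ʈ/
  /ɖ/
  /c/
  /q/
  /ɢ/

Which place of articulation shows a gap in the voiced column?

palatal

place of articulation  voiceless  voiced  
bilabial          p         b       
retroflex         ʈ         ɖ       
palatal           c         —       
uvular            q         ɢ       
Every place of articulation has a voiced member except palatal, where /ɟ/ would be expected.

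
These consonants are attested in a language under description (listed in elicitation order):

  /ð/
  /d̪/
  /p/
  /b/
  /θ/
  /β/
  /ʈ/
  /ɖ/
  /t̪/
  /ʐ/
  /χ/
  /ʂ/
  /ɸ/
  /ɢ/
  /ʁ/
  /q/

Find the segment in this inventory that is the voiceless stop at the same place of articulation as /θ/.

/θ/ is a voiceless dental fricative.
The voiceless stop at the same place is a voiceless dental stop — in this inventory, /t̪/.

/t̪/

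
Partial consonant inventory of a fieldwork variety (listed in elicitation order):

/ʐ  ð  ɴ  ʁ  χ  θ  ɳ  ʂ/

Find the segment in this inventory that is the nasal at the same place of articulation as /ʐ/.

/ɳ/

/ʐ/ is a voiced retroflex fricative.
The nasal at the same place is a retroflex nasal — in this inventory, /ɳ/.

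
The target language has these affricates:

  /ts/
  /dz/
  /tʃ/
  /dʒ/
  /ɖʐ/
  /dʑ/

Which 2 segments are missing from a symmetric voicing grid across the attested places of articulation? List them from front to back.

/ʈʂ/, /tɕ/

alveolar: voiceless /ts/, voiced /dz/.
postalveolar: voiceless /tʃ/, voiced /dʒ/.
retroflex: voiceless —, voiced /ɖʐ/.
alveolo-palatal: voiceless —, voiced /dʑ/.
Gaps, from front to back: retroflex lacks voiceless (/ʈʂ/); alveolo-palatal lacks voiceless (/tɕ/).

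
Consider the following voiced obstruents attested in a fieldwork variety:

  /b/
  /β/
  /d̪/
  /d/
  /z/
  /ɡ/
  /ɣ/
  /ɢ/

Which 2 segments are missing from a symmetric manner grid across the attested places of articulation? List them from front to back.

/ð/, /ʁ/

place of articulation  stop      fricative
bilabial          b         β       
dental            d̪        —       
alveolar          d         z       
velar             ɡ         ɣ       
uvular            ɢ         —       
Gaps, from front to back: dental lacks fricative (/ð/); uvular lacks fricative (/ʁ/).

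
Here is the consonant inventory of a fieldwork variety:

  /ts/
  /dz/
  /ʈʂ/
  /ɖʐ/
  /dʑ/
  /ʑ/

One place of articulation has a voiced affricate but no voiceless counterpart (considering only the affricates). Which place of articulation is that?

Voiceless: /ts/ (alveolar), /ʈʂ/ (retroflex).
Voiced: /dz/ (alveolar), /ɖʐ/ (retroflex), /dʑ/ (alveolo-palatal).
Every place of articulation has a voiceless member except alveolo-palatal, where /tɕ/ would be expected.

alveolo-palatal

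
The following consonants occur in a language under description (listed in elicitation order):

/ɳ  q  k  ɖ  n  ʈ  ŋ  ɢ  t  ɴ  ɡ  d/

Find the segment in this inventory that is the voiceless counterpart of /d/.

/t/

/d/ is a voiced alveolar stop.
The voiceless counterpart is a voiceless alveolar stop — in this inventory, /t/.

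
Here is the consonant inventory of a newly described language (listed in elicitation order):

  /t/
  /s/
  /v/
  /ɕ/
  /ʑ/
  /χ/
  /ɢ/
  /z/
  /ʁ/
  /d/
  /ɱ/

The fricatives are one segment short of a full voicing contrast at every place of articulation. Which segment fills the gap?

Voiceless: /s/ (alveolar), /ɕ/ (alveolo-palatal), /χ/ (uvular).
Voiced: /v/ (labiodental), /z/ (alveolar), /ʑ/ (alveolo-palatal), /ʁ/ (uvular).
The labiodental row has no voiceless member, so the gap is the voiceless labiodental fricative /f/.

/f/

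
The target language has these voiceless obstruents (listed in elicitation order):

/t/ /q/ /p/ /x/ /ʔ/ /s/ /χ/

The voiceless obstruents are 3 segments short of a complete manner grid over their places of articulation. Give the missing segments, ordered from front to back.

Stop: /p/ (bilabial), /t/ (alveolar), /q/ (uvular), /ʔ/ (glottal).
Fricative: /s/ (alveolar), /x/ (velar), /χ/ (uvular).
Gaps, from front to back: bilabial lacks fricative (/ɸ/); velar lacks stop (/k/); glottal lacks fricative (/h/).

/ɸ/, /k/, /h/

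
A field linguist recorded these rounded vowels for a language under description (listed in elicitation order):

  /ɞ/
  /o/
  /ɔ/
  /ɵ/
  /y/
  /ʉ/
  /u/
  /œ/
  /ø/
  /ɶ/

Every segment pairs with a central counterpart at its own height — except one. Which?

/ɶ/

High: /y/ ~ /ʉ/ ~ /u/
High-mid: /ø/ ~ /ɵ/ ~ /o/
Low-mid: /œ/ ~ /ɞ/ ~ /ɔ/
Low: only /ɶ/ (front); no central partner.
So /ɶ/ is the unpaired segment.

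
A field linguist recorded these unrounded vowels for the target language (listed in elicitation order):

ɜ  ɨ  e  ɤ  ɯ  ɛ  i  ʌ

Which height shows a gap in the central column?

high-mid

high: front /i/, central /ɨ/, back /ɯ/.
high-mid: front /e/, central —, back /ɤ/.
low-mid: front /ɛ/, central /ɜ/, back /ʌ/.
Every height has a central member except high-mid, where /ɘ/ would be expected.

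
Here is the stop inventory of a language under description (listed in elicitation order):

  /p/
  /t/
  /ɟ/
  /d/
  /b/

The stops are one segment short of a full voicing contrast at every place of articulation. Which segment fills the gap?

/c/

place of articulation  voiceless  voiced  
bilabial          p         b       
alveolar          t         d       
palatal           —         ɟ       
The palatal row has no voiceless member, so the gap is the voiceless palatal stop /c/.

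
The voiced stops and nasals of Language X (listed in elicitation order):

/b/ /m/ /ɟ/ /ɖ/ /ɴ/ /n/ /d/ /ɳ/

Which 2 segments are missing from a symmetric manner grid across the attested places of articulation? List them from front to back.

Oral stop: /b/ (bilabial), /d/ (alveolar), /ɖ/ (retroflex), /ɟ/ (palatal).
Nasal: /m/ (bilabial), /n/ (alveolar), /ɳ/ (retroflex), /ɴ/ (uvular).
Gaps, from front to back: palatal lacks nasal (/ɲ/); uvular lacks oral stop (/ɢ/).

/ɲ/, /ɢ/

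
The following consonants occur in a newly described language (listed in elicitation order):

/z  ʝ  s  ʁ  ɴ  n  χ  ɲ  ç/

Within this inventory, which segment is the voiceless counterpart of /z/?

/s/

/z/ is a voiced alveolar fricative.
The voiceless counterpart is a voiceless alveolar fricative — in this inventory, /s/.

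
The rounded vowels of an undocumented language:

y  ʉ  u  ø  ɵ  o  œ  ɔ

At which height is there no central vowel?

low-mid

Front: /y/ (high), /ø/ (high-mid), /œ/ (low-mid).
Central: /ʉ/ (high), /ɵ/ (high-mid).
Back: /u/ (high), /o/ (high-mid), /ɔ/ (low-mid).
Every height has a central member except low-mid, where /ɞ/ would be expected.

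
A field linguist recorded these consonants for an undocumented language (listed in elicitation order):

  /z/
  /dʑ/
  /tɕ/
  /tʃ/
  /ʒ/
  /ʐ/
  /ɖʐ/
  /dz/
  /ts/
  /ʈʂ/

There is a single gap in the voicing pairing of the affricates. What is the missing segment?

/dʒ/

place of articulation  voiceless  voiced  
alveolar          ts        dz      
postalveolar      tʃ        —       
retroflex         ʈʂ        ɖʐ      
alveolo-palatal   tɕ        dʑ      
The postalveolar row has no voiced member, so the gap is the voiced postalveolar affricate /dʒ/.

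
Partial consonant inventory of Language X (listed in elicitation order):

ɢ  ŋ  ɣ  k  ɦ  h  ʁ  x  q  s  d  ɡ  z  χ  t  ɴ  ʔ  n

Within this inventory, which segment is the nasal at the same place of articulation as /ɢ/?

/ɴ/

/ɢ/ is a voiced uvular stop.
The nasal at the same place is an uvular nasal — in this inventory, /ɴ/.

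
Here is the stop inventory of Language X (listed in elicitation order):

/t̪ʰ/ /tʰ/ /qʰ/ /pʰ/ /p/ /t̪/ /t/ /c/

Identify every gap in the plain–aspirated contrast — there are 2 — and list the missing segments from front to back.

Plain: /p/ (bilabial), /t̪/ (dental), /t/ (alveolar), /c/ (palatal).
Aspirated: /pʰ/ (bilabial), /t̪ʰ/ (dental), /tʰ/ (alveolar), /qʰ/ (uvular).
Gaps, from front to back: palatal lacks aspirated (/cʰ/); uvular lacks plain (/q/).

/cʰ/, /q/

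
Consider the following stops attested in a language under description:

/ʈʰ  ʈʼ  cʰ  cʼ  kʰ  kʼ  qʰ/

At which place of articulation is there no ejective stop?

uvular

place of articulation  aspirated  ejective
retroflex         ʈʰ        ʈʼ      
palatal           cʰ        cʼ      
velar             kʰ        kʼ      
uvular            qʰ        —       
Every place of articulation has an ejective member except uvular, where /qʼ/ would be expected.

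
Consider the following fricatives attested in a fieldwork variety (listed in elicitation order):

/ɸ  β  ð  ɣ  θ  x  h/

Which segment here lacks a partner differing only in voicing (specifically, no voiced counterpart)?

Bilabial: /ɸ/ ~ /β/
Dental: /θ/ ~ /ð/
Velar: /x/ ~ /ɣ/
Glottal: only /h/ (voiceless); no voiced partner.
So /h/ is the unpaired segment.

/h/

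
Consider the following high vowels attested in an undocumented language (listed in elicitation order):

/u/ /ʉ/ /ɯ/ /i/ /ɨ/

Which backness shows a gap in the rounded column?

front

front: unrounded /i/, rounded —.
central: unrounded /ɨ/, rounded /ʉ/.
back: unrounded /ɯ/, rounded /u/.
Every backness has a rounded member except front, where /y/ would be expected.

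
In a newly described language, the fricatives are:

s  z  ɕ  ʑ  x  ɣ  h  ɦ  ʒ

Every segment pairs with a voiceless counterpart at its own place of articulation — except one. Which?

Alveolar: /s/ ~ /z/
Alveolo-palatal: /ɕ/ ~ /ʑ/
Velar: /x/ ~ /ɣ/
Glottal: /h/ ~ /ɦ/
Postalveolar: only /ʒ/ (voiced); no voiceless partner.
So /ʒ/ is the unpaired segment.

/ʒ/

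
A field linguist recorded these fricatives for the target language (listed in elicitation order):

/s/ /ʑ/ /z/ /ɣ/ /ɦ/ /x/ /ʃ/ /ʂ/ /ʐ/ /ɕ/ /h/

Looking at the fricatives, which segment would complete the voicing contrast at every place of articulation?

Voiceless: /s/ (alveolar), /ʃ/ (postalveolar), /ʂ/ (retroflex), /ɕ/ (alveolo-palatal), /x/ (velar), /h/ (glottal).
Voiced: /z/ (alveolar), /ʐ/ (retroflex), /ʑ/ (alveolo-palatal), /ɣ/ (velar), /ɦ/ (glottal).
The postalveolar row has no voiced member, so the gap is the voiced postalveolar fricative /ʒ/.

/ʒ/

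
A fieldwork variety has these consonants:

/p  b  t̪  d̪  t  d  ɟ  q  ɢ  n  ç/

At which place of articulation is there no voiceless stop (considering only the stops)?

palatal

Voiceless: /p/ (bilabial), /t̪/ (dental), /t/ (alveolar), /q/ (uvular).
Voiced: /b/ (bilabial), /d̪/ (dental), /d/ (alveolar), /ɟ/ (palatal), /ɢ/ (uvular).
Every place of articulation has a voiceless member except palatal, where /c/ would be expected.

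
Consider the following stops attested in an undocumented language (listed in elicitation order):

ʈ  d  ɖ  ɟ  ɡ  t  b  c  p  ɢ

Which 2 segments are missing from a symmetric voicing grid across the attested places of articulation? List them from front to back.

/k/, /q/

bilabial: voiceless /p/, voiced /b/.
alveolar: voiceless /t/, voiced /d/.
retroflex: voiceless /ʈ/, voiced /ɖ/.
palatal: voiceless /c/, voiced /ɟ/.
velar: voiceless —, voiced /ɡ/.
uvular: voiceless —, voiced /ɢ/.
Gaps, from front to back: velar lacks voiceless (/k/); uvular lacks voiceless (/q/).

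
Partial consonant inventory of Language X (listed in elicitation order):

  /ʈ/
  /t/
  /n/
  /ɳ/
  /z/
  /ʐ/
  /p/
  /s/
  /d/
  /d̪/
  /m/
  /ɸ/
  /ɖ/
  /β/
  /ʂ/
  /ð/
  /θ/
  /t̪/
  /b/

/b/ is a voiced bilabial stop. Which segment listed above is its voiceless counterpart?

The voiceless counterpart is a voiceless bilabial stop — in this inventory, /p/.

/p/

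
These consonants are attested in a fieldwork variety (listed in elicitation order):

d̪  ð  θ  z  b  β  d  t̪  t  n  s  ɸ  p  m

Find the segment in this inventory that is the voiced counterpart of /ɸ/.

/β/

/ɸ/ is a voiceless bilabial fricative.
The voiced counterpart is a voiced bilabial fricative — in this inventory, /β/.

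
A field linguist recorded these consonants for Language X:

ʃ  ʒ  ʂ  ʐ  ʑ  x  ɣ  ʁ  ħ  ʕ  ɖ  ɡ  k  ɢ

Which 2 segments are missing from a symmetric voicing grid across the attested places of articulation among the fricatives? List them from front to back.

Voiceless: /ʃ/ (postalveolar), /ʂ/ (retroflex), /x/ (velar), /ħ/ (pharyngeal).
Voiced: /ʒ/ (postalveolar), /ʐ/ (retroflex), /ʑ/ (alveolo-palatal), /ɣ/ (velar), /ʁ/ (uvular), /ʕ/ (pharyngeal).
Gaps, from front to back: alveolo-palatal lacks voiceless (/ɕ/); uvular lacks voiceless (/χ/).

/ɕ/, /χ/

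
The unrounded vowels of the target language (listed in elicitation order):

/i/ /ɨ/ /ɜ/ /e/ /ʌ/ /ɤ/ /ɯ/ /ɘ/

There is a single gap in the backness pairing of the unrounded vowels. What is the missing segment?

Front: /i/ (high), /e/ (high-mid).
Central: /ɨ/ (high), /ɘ/ (high-mid), /ɜ/ (low-mid).
Back: /ɯ/ (high), /ɤ/ (high-mid), /ʌ/ (low-mid).
The low-mid row has no front member, so the gap is the low-mid front unrounded vowel /ɛ/.

/ɛ/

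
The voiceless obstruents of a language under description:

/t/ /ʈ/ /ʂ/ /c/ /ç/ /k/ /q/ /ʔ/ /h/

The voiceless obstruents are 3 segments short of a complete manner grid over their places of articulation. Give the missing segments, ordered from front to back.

place of articulation  stop      fricative
alveolar          t         —       
retroflex         ʈ         ʂ       
palatal           c         ç       
velar             k         —       
uvular            q         —       
glottal           ʔ         h       
Gaps, from front to back: alveolar lacks fricative (/s/); velar lacks fricative (/x/); uvular lacks fricative (/χ/).

/s/, /x/, /χ/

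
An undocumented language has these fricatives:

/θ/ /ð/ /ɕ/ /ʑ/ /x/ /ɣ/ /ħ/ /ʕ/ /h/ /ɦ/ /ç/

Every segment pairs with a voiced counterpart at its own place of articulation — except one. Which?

Dental: /θ/ ~ /ð/
Alveolo-palatal: /ɕ/ ~ /ʑ/
Velar: /x/ ~ /ɣ/
Pharyngeal: /ħ/ ~ /ʕ/
Glottal: /h/ ~ /ɦ/
Palatal: only /ç/ (voiceless); no voiced partner.
So /ç/ is the unpaired segment.

/ç/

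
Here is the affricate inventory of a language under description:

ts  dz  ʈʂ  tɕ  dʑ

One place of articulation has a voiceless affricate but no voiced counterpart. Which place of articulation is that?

Voiceless: /ts/ (alveolar), /ʈʂ/ (retroflex), /tɕ/ (alveolo-palatal).
Voiced: /dz/ (alveolar), /dʑ/ (alveolo-palatal).
Every place of articulation has a voiced member except retroflex, where /ɖʐ/ would be expected.

retroflex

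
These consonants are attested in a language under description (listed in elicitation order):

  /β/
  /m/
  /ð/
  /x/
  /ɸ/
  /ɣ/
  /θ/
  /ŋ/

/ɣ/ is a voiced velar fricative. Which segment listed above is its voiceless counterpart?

/x/

The voiceless counterpart is a voiceless velar fricative — in this inventory, /x/.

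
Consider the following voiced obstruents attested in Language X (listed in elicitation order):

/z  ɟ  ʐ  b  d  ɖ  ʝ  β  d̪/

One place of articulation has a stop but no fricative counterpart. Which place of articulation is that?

place of articulation  stop      fricative
bilabial          b         β       
dental            d̪        —       
alveolar          d         z       
retroflex         ɖ         ʐ       
palatal           ɟ         ʝ       
Every place of articulation has a fricative member except dental, where /ð/ would be expected.

dental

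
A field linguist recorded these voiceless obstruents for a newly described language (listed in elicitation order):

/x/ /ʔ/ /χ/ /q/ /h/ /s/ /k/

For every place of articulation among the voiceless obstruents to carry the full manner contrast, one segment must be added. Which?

Stop: /k/ (velar), /q/ (uvular), /ʔ/ (glottal).
Fricative: /s/ (alveolar), /x/ (velar), /χ/ (uvular), /h/ (glottal).
The alveolar row has no stop member, so the gap is the alveolar stop /t/.

/t/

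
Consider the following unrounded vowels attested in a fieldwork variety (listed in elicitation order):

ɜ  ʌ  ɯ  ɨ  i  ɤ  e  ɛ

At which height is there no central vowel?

high-mid

high: front /i/, central /ɨ/, back /ɯ/.
high-mid: front /e/, central —, back /ɤ/.
low-mid: front /ɛ/, central /ɜ/, back /ʌ/.
Every height has a central member except high-mid, where /ɘ/ would be expected.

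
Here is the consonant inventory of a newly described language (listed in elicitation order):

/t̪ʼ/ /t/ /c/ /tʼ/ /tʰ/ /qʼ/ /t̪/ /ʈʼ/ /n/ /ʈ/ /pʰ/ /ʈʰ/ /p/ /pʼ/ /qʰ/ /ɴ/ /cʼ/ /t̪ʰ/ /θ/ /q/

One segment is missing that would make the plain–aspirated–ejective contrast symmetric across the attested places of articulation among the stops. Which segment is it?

/cʰ/

bilabial: plain /p/, aspirated /pʰ/, ejective /pʼ/.
dental: plain /t̪/, aspirated /t̪ʰ/, ejective /t̪ʼ/.
alveolar: plain /t/, aspirated /tʰ/, ejective /tʼ/.
retroflex: plain /ʈ/, aspirated /ʈʰ/, ejective /ʈʼ/.
palatal: plain /c/, aspirated —, ejective /cʼ/.
uvular: plain /q/, aspirated /qʰ/, ejective /qʼ/.
The palatal row has no aspirated member, so the gap is the aspirated palatal stop /cʰ/.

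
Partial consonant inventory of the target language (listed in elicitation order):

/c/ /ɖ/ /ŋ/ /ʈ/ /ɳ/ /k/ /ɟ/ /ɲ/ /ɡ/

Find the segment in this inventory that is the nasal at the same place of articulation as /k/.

/ŋ/

/k/ is a voiceless velar stop.
The nasal at the same place is a velar nasal — in this inventory, /ŋ/.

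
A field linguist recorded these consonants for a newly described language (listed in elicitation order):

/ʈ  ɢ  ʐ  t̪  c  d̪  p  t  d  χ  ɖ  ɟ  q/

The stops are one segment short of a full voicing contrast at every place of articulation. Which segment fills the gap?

bilabial: voiceless /p/, voiced —.
dental: voiceless /t̪/, voiced /d̪/.
alveolar: voiceless /t/, voiced /d/.
retroflex: voiceless /ʈ/, voiced /ɖ/.
palatal: voiceless /c/, voiced /ɟ/.
uvular: voiceless /q/, voiced /ɢ/.
The bilabial row has no voiced member, so the gap is the voiced bilabial stop /b/.

/b/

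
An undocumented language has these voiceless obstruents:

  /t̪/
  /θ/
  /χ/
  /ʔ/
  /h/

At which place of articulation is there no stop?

uvular

place of articulation  stop      fricative
dental            t̪        θ       
uvular            —         χ       
glottal           ʔ         h       
Every place of articulation has a stop member except uvular, where /q/ would be expected.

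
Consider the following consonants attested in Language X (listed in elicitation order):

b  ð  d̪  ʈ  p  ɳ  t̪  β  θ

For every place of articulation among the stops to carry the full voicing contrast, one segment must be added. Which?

bilabial: voiceless /p/, voiced /b/.
dental: voiceless /t̪/, voiced /d̪/.
retroflex: voiceless /ʈ/, voiced —.
The retroflex row has no voiced member, so the gap is the voiced retroflex stop /ɖ/.

/ɖ/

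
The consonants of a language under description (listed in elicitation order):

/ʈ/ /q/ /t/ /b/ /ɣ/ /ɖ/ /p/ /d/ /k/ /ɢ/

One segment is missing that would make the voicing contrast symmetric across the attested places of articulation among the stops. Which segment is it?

/ɡ/

place of articulation  voiceless  voiced  
bilabial          p         b       
alveolar          t         d       
retroflex         ʈ         ɖ       
velar             k         —       
uvular            q         ɢ       
The velar row has no voiced member, so the gap is the voiced velar stop /ɡ/.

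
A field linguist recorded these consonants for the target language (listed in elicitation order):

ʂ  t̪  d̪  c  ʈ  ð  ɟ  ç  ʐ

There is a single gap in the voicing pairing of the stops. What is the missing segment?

/ɖ/

place of articulation  voiceless  voiced  
dental            t̪        d̪      
retroflex         ʈ         —       
palatal           c         ɟ       
The retroflex row has no voiced member, so the gap is the voiced retroflex stop /ɖ/.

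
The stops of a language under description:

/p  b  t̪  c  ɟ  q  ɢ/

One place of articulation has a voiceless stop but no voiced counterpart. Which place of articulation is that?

bilabial: voiceless /p/, voiced /b/.
dental: voiceless /t̪/, voiced —.
palatal: voiceless /c/, voiced /ɟ/.
uvular: voiceless /q/, voiced /ɢ/.
Every place of articulation has a voiced member except dental, where /d̪/ would be expected.

dental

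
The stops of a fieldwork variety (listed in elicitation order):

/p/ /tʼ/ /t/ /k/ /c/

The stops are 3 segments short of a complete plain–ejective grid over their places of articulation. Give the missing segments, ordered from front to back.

place of articulation  plain     ejective
bilabial          p         —       
alveolar          t         tʼ      
palatal           c         —       
velar             k         —       
Gaps, from front to back: bilabial lacks ejective (/pʼ/); palatal lacks ejective (/cʼ/); velar lacks ejective (/kʼ/).

/pʼ/, /cʼ/, /kʼ/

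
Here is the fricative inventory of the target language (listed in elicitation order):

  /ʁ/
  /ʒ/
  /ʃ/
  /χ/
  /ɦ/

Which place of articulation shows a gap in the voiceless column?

Voiceless: /ʃ/ (postalveolar), /χ/ (uvular).
Voiced: /ʒ/ (postalveolar), /ʁ/ (uvular), /ɦ/ (glottal).
Every place of articulation has a voiceless member except glottal, where /h/ would be expected.

glottal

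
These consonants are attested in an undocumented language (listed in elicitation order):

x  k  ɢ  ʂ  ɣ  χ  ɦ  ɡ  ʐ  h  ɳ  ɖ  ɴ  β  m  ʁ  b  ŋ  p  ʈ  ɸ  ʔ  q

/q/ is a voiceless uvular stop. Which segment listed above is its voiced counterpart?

/ɢ/

The voiced counterpart is a voiced uvular stop — in this inventory, /ɢ/.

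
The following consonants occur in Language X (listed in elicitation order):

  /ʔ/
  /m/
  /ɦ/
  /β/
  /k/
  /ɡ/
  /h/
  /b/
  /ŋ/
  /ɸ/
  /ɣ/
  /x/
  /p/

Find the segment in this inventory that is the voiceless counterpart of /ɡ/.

/ɡ/ is a voiced velar stop.
The voiceless counterpart is a voiceless velar stop — in this inventory, /k/.

/k/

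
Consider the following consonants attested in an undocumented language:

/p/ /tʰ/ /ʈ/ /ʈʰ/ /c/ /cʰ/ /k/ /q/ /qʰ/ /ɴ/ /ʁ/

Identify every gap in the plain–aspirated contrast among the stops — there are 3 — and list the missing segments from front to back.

place of articulation  plain     aspirated
bilabial          p         —       
alveolar          —         tʰ      
retroflex         ʈ         ʈʰ      
palatal           c         cʰ      
velar             k         —       
uvular            q         qʰ      
Gaps, from front to back: bilabial lacks aspirated (/pʰ/); alveolar lacks plain (/t/); velar lacks aspirated (/kʰ/).

/pʰ/, /t/, /kʰ/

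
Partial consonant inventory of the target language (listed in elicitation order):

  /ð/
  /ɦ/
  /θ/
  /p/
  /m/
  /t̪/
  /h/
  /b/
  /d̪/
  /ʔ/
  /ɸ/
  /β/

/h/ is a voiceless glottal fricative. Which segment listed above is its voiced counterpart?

/ɦ/

The voiced counterpart is a voiced glottal fricative — in this inventory, /ɦ/.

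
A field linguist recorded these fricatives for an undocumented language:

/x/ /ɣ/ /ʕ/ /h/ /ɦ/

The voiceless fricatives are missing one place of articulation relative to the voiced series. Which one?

place of articulation  voiceless  voiced  
velar             x         ɣ       
pharyngeal        —         ʕ       
glottal           h         ɦ       
Every place of articulation has a voiceless member except pharyngeal, where /ħ/ would be expected.

pharyngeal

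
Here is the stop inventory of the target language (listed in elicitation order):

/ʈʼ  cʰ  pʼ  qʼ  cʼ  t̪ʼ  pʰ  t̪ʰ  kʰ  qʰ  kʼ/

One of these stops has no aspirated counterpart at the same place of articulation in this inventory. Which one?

/ʈʼ/

Bilabial: /pʰ/ ~ /pʼ/
Dental: /t̪ʰ/ ~ /t̪ʼ/
Palatal: /cʰ/ ~ /cʼ/
Velar: /kʰ/ ~ /kʼ/
Uvular: /qʰ/ ~ /qʼ/
Retroflex: only /ʈʼ/ (ejective); no aspirated partner.
So /ʈʼ/ is the unpaired segment.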